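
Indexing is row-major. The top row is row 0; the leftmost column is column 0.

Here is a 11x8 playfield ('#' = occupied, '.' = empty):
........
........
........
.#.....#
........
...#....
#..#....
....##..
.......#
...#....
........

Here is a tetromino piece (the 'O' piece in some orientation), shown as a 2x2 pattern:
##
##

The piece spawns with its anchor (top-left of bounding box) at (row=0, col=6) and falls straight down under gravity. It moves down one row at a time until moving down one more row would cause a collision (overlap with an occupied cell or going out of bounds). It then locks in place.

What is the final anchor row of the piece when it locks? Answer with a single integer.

Spawn at (row=0, col=6). Try each row:
  row 0: fits
  row 1: fits
  row 2: blocked -> lock at row 1

Answer: 1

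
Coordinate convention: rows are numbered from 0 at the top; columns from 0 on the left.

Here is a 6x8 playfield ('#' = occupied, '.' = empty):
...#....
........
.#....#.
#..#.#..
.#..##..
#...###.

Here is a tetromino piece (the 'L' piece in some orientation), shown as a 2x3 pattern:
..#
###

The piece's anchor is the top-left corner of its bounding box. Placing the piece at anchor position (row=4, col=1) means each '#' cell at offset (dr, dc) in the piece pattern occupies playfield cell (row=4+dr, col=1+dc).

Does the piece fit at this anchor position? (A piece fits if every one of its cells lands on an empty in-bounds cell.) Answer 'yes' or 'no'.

Answer: yes

Derivation:
Check each piece cell at anchor (4, 1):
  offset (0,2) -> (4,3): empty -> OK
  offset (1,0) -> (5,1): empty -> OK
  offset (1,1) -> (5,2): empty -> OK
  offset (1,2) -> (5,3): empty -> OK
All cells valid: yes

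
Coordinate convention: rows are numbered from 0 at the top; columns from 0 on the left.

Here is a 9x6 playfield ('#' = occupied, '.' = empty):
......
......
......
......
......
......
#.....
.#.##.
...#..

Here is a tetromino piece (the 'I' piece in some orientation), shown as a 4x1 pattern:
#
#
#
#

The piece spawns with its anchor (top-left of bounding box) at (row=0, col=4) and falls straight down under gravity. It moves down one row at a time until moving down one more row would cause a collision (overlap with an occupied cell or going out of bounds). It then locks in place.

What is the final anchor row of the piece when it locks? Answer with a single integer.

Spawn at (row=0, col=4). Try each row:
  row 0: fits
  row 1: fits
  row 2: fits
  row 3: fits
  row 4: blocked -> lock at row 3

Answer: 3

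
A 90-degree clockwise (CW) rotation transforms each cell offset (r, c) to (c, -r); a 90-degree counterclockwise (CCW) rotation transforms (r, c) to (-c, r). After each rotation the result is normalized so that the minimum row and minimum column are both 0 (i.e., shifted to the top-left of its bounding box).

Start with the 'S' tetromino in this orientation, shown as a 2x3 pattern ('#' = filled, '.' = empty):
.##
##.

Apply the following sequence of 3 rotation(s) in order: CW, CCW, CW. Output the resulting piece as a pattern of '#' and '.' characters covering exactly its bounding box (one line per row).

Start:
.##
##.
After rotation 1 (CW):
#.
##
.#
After rotation 2 (CCW):
.##
##.
After rotation 3 (CW):
#.
##
.#

Answer: #.
##
.#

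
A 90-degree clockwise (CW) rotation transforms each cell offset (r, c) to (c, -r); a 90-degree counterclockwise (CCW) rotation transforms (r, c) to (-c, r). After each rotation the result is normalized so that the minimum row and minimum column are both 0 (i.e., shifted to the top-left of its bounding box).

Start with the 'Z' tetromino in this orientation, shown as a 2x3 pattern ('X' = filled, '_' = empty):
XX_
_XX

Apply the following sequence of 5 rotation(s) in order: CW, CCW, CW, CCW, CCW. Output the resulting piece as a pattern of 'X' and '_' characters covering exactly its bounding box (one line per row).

Start:
XX_
_XX
After rotation 1 (CW):
_X
XX
X_
After rotation 2 (CCW):
XX_
_XX
After rotation 3 (CW):
_X
XX
X_
After rotation 4 (CCW):
XX_
_XX
After rotation 5 (CCW):
_X
XX
X_

Answer: _X
XX
X_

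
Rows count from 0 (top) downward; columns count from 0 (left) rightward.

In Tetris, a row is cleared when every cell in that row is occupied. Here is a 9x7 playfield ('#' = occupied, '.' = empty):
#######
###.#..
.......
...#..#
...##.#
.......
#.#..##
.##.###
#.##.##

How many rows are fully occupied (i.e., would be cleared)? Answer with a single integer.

Answer: 1

Derivation:
Check each row:
  row 0: 0 empty cells -> FULL (clear)
  row 1: 3 empty cells -> not full
  row 2: 7 empty cells -> not full
  row 3: 5 empty cells -> not full
  row 4: 4 empty cells -> not full
  row 5: 7 empty cells -> not full
  row 6: 3 empty cells -> not full
  row 7: 2 empty cells -> not full
  row 8: 2 empty cells -> not full
Total rows cleared: 1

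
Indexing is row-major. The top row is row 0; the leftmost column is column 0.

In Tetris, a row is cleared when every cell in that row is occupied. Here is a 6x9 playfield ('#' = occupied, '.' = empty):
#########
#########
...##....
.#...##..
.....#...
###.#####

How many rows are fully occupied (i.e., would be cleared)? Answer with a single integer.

Answer: 2

Derivation:
Check each row:
  row 0: 0 empty cells -> FULL (clear)
  row 1: 0 empty cells -> FULL (clear)
  row 2: 7 empty cells -> not full
  row 3: 6 empty cells -> not full
  row 4: 8 empty cells -> not full
  row 5: 1 empty cell -> not full
Total rows cleared: 2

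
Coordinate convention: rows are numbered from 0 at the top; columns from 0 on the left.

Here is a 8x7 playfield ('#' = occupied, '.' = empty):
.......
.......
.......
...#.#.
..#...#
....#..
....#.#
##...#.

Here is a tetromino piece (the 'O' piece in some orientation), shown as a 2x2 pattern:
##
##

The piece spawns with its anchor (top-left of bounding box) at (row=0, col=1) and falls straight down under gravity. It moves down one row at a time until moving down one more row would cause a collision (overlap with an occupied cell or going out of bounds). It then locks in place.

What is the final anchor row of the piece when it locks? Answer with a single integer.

Spawn at (row=0, col=1). Try each row:
  row 0: fits
  row 1: fits
  row 2: fits
  row 3: blocked -> lock at row 2

Answer: 2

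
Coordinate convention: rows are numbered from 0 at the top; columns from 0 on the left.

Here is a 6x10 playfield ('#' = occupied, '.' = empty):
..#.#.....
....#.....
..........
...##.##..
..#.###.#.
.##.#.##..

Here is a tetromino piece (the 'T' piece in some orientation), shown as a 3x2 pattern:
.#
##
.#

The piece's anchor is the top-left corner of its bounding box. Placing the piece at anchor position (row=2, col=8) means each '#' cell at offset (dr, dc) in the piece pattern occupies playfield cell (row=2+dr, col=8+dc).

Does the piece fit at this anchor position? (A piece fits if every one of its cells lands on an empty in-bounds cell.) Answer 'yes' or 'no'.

Check each piece cell at anchor (2, 8):
  offset (0,1) -> (2,9): empty -> OK
  offset (1,0) -> (3,8): empty -> OK
  offset (1,1) -> (3,9): empty -> OK
  offset (2,1) -> (4,9): empty -> OK
All cells valid: yes

Answer: yes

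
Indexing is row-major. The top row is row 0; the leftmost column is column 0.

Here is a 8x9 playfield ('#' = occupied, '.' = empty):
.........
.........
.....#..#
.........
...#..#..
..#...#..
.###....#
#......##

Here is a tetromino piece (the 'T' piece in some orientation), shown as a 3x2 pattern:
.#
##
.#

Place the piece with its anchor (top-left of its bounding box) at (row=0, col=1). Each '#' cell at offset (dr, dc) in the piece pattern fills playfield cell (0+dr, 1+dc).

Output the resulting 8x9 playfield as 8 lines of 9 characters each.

Answer: ..#......
.##......
..#..#..#
.........
...#..#..
..#...#..
.###....#
#......##

Derivation:
Fill (0+0,1+1) = (0,2)
Fill (0+1,1+0) = (1,1)
Fill (0+1,1+1) = (1,2)
Fill (0+2,1+1) = (2,2)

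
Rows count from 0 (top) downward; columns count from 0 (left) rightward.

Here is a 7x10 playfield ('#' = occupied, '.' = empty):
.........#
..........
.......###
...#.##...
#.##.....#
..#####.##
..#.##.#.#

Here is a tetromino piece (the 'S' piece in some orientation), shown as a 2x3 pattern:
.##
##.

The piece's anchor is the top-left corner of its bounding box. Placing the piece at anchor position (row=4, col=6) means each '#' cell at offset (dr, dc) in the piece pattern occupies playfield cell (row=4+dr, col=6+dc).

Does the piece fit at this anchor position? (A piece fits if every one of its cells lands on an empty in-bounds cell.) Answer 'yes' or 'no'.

Check each piece cell at anchor (4, 6):
  offset (0,1) -> (4,7): empty -> OK
  offset (0,2) -> (4,8): empty -> OK
  offset (1,0) -> (5,6): occupied ('#') -> FAIL
  offset (1,1) -> (5,7): empty -> OK
All cells valid: no

Answer: no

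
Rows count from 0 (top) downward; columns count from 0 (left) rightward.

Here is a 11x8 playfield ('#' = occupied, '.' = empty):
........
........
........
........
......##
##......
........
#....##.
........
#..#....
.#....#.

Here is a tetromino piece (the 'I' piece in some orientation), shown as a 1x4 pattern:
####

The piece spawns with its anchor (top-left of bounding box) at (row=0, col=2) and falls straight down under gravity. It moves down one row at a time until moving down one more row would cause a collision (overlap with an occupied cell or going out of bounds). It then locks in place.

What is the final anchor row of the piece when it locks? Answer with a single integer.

Spawn at (row=0, col=2). Try each row:
  row 0: fits
  row 1: fits
  row 2: fits
  row 3: fits
  row 4: fits
  row 5: fits
  row 6: fits
  row 7: blocked -> lock at row 6

Answer: 6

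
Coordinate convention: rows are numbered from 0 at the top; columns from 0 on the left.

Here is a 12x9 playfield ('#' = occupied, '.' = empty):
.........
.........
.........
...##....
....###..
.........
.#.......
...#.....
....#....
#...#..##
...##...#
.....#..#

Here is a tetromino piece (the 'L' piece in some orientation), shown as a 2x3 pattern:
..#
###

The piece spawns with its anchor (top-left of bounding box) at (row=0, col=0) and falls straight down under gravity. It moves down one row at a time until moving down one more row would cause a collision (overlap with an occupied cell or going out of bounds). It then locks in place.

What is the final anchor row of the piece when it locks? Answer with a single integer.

Answer: 4

Derivation:
Spawn at (row=0, col=0). Try each row:
  row 0: fits
  row 1: fits
  row 2: fits
  row 3: fits
  row 4: fits
  row 5: blocked -> lock at row 4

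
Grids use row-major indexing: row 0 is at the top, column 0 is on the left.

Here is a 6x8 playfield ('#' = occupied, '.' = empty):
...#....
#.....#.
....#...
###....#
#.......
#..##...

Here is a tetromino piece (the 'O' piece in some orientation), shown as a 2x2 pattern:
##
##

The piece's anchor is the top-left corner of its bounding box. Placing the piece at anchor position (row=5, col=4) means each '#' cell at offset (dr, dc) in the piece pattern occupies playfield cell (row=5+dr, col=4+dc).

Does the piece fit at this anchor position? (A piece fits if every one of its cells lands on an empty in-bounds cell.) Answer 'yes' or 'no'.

Answer: no

Derivation:
Check each piece cell at anchor (5, 4):
  offset (0,0) -> (5,4): occupied ('#') -> FAIL
  offset (0,1) -> (5,5): empty -> OK
  offset (1,0) -> (6,4): out of bounds -> FAIL
  offset (1,1) -> (6,5): out of bounds -> FAIL
All cells valid: no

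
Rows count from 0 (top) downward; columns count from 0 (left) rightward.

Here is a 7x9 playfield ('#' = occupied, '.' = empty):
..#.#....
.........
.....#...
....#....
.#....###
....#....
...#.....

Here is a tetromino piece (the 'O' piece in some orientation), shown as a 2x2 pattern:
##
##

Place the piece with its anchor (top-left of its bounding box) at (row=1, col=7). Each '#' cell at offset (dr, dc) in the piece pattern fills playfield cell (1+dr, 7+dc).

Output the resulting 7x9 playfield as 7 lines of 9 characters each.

Fill (1+0,7+0) = (1,7)
Fill (1+0,7+1) = (1,8)
Fill (1+1,7+0) = (2,7)
Fill (1+1,7+1) = (2,8)

Answer: ..#.#....
.......##
.....#.##
....#....
.#....###
....#....
...#.....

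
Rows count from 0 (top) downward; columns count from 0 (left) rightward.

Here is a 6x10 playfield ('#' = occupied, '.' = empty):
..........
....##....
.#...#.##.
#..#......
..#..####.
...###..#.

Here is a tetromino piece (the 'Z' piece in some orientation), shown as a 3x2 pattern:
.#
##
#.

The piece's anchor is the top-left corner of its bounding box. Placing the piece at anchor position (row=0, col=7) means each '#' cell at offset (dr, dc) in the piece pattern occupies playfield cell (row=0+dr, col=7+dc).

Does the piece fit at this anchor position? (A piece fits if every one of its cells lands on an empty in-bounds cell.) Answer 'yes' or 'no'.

Answer: no

Derivation:
Check each piece cell at anchor (0, 7):
  offset (0,1) -> (0,8): empty -> OK
  offset (1,0) -> (1,7): empty -> OK
  offset (1,1) -> (1,8): empty -> OK
  offset (2,0) -> (2,7): occupied ('#') -> FAIL
All cells valid: no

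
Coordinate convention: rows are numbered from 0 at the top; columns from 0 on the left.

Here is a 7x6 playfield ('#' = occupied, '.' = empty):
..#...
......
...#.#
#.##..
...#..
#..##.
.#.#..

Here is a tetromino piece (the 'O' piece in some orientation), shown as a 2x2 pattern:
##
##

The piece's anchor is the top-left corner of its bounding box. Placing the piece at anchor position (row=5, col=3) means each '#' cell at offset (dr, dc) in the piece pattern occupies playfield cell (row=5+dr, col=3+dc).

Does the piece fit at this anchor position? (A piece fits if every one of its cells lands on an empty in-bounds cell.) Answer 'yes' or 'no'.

Check each piece cell at anchor (5, 3):
  offset (0,0) -> (5,3): occupied ('#') -> FAIL
  offset (0,1) -> (5,4): occupied ('#') -> FAIL
  offset (1,0) -> (6,3): occupied ('#') -> FAIL
  offset (1,1) -> (6,4): empty -> OK
All cells valid: no

Answer: no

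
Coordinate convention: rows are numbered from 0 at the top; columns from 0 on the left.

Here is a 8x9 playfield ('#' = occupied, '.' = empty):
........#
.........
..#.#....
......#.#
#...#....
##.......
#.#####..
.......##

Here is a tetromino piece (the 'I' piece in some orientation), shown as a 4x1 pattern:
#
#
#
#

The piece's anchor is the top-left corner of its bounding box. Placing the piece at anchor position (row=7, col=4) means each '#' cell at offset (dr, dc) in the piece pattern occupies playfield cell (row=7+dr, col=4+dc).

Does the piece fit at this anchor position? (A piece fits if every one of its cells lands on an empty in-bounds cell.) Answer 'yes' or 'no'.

Check each piece cell at anchor (7, 4):
  offset (0,0) -> (7,4): empty -> OK
  offset (1,0) -> (8,4): out of bounds -> FAIL
  offset (2,0) -> (9,4): out of bounds -> FAIL
  offset (3,0) -> (10,4): out of bounds -> FAIL
All cells valid: no

Answer: no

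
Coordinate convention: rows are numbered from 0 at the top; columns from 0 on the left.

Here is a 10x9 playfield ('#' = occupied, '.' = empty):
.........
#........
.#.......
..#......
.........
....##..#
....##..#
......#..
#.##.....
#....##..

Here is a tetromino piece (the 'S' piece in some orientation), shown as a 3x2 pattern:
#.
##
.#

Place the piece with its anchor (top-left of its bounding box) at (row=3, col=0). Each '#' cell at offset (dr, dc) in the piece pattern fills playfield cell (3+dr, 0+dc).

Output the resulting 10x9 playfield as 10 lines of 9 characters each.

Fill (3+0,0+0) = (3,0)
Fill (3+1,0+0) = (4,0)
Fill (3+1,0+1) = (4,1)
Fill (3+2,0+1) = (5,1)

Answer: .........
#........
.#.......
#.#......
##.......
.#..##..#
....##..#
......#..
#.##.....
#....##..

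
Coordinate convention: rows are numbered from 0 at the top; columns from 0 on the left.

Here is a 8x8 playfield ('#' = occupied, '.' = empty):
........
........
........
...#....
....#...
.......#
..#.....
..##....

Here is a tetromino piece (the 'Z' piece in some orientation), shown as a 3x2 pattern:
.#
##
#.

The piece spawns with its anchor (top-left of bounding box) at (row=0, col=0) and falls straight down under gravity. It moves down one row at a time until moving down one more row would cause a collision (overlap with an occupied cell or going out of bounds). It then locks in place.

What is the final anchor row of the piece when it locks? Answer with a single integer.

Spawn at (row=0, col=0). Try each row:
  row 0: fits
  row 1: fits
  row 2: fits
  row 3: fits
  row 4: fits
  row 5: fits
  row 6: blocked -> lock at row 5

Answer: 5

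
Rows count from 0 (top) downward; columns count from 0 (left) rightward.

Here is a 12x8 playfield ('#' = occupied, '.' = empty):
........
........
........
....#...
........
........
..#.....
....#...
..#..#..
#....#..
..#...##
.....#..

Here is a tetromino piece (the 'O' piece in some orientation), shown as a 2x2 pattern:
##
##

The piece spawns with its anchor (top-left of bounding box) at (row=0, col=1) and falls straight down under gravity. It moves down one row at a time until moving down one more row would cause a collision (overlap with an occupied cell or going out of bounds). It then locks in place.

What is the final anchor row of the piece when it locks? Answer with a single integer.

Answer: 4

Derivation:
Spawn at (row=0, col=1). Try each row:
  row 0: fits
  row 1: fits
  row 2: fits
  row 3: fits
  row 4: fits
  row 5: blocked -> lock at row 4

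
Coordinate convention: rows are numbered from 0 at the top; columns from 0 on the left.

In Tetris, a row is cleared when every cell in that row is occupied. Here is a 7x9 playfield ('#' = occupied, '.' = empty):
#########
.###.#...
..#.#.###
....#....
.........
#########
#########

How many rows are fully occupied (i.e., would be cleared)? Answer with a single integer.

Answer: 3

Derivation:
Check each row:
  row 0: 0 empty cells -> FULL (clear)
  row 1: 5 empty cells -> not full
  row 2: 4 empty cells -> not full
  row 3: 8 empty cells -> not full
  row 4: 9 empty cells -> not full
  row 5: 0 empty cells -> FULL (clear)
  row 6: 0 empty cells -> FULL (clear)
Total rows cleared: 3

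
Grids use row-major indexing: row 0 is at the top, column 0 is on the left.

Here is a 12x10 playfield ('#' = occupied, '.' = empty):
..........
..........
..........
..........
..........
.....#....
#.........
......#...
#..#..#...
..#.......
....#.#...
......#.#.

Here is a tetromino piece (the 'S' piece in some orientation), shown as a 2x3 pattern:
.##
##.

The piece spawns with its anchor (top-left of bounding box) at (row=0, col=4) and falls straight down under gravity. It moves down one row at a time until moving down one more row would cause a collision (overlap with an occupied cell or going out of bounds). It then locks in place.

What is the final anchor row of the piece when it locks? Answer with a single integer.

Spawn at (row=0, col=4). Try each row:
  row 0: fits
  row 1: fits
  row 2: fits
  row 3: fits
  row 4: blocked -> lock at row 3

Answer: 3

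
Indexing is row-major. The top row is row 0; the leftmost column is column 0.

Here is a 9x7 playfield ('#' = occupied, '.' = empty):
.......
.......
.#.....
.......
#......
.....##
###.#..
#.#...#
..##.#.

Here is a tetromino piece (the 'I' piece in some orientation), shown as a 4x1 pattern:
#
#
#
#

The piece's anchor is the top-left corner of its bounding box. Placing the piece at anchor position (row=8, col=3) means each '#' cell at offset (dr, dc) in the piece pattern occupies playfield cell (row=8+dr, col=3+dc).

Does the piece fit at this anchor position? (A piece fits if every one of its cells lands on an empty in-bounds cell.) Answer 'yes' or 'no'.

Check each piece cell at anchor (8, 3):
  offset (0,0) -> (8,3): occupied ('#') -> FAIL
  offset (1,0) -> (9,3): out of bounds -> FAIL
  offset (2,0) -> (10,3): out of bounds -> FAIL
  offset (3,0) -> (11,3): out of bounds -> FAIL
All cells valid: no

Answer: no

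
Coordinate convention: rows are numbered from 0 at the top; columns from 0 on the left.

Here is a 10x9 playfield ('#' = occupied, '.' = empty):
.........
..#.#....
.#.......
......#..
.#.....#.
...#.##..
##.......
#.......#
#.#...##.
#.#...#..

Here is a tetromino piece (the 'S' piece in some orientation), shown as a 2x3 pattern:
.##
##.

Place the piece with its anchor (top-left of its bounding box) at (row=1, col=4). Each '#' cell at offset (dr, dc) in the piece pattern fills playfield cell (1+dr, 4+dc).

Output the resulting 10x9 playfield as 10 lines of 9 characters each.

Answer: .........
..#.###..
.#..##...
......#..
.#.....#.
...#.##..
##.......
#.......#
#.#...##.
#.#...#..

Derivation:
Fill (1+0,4+1) = (1,5)
Fill (1+0,4+2) = (1,6)
Fill (1+1,4+0) = (2,4)
Fill (1+1,4+1) = (2,5)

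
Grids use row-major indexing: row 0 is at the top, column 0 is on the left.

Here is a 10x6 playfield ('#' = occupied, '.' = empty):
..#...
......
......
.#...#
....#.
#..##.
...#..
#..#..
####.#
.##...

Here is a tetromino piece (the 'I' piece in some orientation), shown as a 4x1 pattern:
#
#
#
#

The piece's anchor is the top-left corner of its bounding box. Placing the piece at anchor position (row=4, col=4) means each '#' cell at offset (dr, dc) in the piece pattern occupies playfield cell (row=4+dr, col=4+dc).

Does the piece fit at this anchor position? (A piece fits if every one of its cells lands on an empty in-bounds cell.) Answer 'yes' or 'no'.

Check each piece cell at anchor (4, 4):
  offset (0,0) -> (4,4): occupied ('#') -> FAIL
  offset (1,0) -> (5,4): occupied ('#') -> FAIL
  offset (2,0) -> (6,4): empty -> OK
  offset (3,0) -> (7,4): empty -> OK
All cells valid: no

Answer: no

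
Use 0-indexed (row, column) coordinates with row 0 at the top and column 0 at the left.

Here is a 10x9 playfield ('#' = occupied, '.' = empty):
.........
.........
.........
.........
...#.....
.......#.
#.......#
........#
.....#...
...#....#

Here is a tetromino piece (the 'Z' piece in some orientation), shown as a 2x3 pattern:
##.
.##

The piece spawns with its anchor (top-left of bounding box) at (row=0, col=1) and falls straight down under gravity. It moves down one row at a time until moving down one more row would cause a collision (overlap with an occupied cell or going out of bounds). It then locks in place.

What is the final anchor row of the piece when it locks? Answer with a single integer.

Answer: 2

Derivation:
Spawn at (row=0, col=1). Try each row:
  row 0: fits
  row 1: fits
  row 2: fits
  row 3: blocked -> lock at row 2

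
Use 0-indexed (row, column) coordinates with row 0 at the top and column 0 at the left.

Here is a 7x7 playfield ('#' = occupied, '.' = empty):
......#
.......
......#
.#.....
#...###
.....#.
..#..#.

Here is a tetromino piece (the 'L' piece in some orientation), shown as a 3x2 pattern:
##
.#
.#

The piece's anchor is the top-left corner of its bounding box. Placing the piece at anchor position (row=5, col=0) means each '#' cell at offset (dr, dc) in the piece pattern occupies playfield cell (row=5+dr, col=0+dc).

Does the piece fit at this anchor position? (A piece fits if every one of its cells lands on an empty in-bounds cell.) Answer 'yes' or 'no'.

Answer: no

Derivation:
Check each piece cell at anchor (5, 0):
  offset (0,0) -> (5,0): empty -> OK
  offset (0,1) -> (5,1): empty -> OK
  offset (1,1) -> (6,1): empty -> OK
  offset (2,1) -> (7,1): out of bounds -> FAIL
All cells valid: no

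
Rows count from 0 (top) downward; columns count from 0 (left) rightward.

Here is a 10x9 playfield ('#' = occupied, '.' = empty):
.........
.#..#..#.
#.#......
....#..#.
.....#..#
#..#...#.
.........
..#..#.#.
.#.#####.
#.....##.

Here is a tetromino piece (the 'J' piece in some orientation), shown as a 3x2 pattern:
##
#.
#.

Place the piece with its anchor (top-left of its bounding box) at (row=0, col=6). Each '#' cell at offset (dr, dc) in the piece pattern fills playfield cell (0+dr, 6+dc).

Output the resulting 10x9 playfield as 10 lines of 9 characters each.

Fill (0+0,6+0) = (0,6)
Fill (0+0,6+1) = (0,7)
Fill (0+1,6+0) = (1,6)
Fill (0+2,6+0) = (2,6)

Answer: ......##.
.#..#.##.
#.#...#..
....#..#.
.....#..#
#..#...#.
.........
..#..#.#.
.#.#####.
#.....##.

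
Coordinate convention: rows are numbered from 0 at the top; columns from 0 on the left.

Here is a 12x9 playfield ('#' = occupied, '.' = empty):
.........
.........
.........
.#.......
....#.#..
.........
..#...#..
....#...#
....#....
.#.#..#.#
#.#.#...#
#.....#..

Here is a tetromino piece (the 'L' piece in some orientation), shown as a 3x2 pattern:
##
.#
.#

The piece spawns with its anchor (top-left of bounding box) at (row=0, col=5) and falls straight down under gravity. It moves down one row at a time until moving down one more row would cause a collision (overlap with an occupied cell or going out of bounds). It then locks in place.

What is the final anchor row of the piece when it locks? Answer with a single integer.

Spawn at (row=0, col=5). Try each row:
  row 0: fits
  row 1: fits
  row 2: blocked -> lock at row 1

Answer: 1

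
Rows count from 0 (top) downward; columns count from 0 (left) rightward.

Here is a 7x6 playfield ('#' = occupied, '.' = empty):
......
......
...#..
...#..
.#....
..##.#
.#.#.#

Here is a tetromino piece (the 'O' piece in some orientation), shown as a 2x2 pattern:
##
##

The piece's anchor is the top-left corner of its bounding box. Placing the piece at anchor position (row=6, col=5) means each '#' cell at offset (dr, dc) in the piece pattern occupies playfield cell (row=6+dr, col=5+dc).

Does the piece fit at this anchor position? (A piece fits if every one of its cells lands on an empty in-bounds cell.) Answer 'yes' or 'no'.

Check each piece cell at anchor (6, 5):
  offset (0,0) -> (6,5): occupied ('#') -> FAIL
  offset (0,1) -> (6,6): out of bounds -> FAIL
  offset (1,0) -> (7,5): out of bounds -> FAIL
  offset (1,1) -> (7,6): out of bounds -> FAIL
All cells valid: no

Answer: no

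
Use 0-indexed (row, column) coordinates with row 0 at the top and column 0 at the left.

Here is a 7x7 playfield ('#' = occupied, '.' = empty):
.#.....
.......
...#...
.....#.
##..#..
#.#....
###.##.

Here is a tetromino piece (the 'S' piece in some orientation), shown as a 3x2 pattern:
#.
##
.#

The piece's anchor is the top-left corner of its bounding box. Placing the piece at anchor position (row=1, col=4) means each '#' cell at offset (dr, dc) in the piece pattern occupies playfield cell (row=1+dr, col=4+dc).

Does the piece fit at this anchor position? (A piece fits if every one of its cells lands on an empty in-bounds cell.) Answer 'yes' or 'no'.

Check each piece cell at anchor (1, 4):
  offset (0,0) -> (1,4): empty -> OK
  offset (1,0) -> (2,4): empty -> OK
  offset (1,1) -> (2,5): empty -> OK
  offset (2,1) -> (3,5): occupied ('#') -> FAIL
All cells valid: no

Answer: no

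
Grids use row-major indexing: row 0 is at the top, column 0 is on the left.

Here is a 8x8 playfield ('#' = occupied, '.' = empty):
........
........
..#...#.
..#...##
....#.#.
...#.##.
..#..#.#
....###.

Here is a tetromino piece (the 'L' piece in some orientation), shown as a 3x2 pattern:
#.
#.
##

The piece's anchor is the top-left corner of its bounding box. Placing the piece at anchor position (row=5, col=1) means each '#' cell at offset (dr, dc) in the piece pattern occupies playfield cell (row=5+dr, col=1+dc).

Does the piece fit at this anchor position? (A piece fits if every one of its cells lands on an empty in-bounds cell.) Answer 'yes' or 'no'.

Check each piece cell at anchor (5, 1):
  offset (0,0) -> (5,1): empty -> OK
  offset (1,0) -> (6,1): empty -> OK
  offset (2,0) -> (7,1): empty -> OK
  offset (2,1) -> (7,2): empty -> OK
All cells valid: yes

Answer: yes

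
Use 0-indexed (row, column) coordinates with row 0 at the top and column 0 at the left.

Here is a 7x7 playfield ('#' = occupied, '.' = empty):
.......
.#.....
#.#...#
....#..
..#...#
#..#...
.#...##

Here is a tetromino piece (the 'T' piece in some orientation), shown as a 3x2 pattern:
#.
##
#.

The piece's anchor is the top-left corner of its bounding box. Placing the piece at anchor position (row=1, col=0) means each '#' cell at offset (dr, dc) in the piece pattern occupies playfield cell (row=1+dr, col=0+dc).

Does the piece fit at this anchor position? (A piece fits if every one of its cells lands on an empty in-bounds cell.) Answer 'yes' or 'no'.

Answer: no

Derivation:
Check each piece cell at anchor (1, 0):
  offset (0,0) -> (1,0): empty -> OK
  offset (1,0) -> (2,0): occupied ('#') -> FAIL
  offset (1,1) -> (2,1): empty -> OK
  offset (2,0) -> (3,0): empty -> OK
All cells valid: no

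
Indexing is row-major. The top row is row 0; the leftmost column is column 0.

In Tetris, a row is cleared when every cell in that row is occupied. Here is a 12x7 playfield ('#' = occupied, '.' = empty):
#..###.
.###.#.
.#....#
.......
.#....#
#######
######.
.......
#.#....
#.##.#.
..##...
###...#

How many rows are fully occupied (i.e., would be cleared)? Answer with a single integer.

Check each row:
  row 0: 3 empty cells -> not full
  row 1: 3 empty cells -> not full
  row 2: 5 empty cells -> not full
  row 3: 7 empty cells -> not full
  row 4: 5 empty cells -> not full
  row 5: 0 empty cells -> FULL (clear)
  row 6: 1 empty cell -> not full
  row 7: 7 empty cells -> not full
  row 8: 5 empty cells -> not full
  row 9: 3 empty cells -> not full
  row 10: 5 empty cells -> not full
  row 11: 3 empty cells -> not full
Total rows cleared: 1

Answer: 1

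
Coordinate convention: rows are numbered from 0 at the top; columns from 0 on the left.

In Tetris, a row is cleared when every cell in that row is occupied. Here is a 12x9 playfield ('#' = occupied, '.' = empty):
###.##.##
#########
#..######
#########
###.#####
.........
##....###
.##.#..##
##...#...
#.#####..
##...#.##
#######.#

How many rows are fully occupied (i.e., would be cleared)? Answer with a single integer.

Check each row:
  row 0: 2 empty cells -> not full
  row 1: 0 empty cells -> FULL (clear)
  row 2: 2 empty cells -> not full
  row 3: 0 empty cells -> FULL (clear)
  row 4: 1 empty cell -> not full
  row 5: 9 empty cells -> not full
  row 6: 4 empty cells -> not full
  row 7: 4 empty cells -> not full
  row 8: 6 empty cells -> not full
  row 9: 3 empty cells -> not full
  row 10: 4 empty cells -> not full
  row 11: 1 empty cell -> not full
Total rows cleared: 2

Answer: 2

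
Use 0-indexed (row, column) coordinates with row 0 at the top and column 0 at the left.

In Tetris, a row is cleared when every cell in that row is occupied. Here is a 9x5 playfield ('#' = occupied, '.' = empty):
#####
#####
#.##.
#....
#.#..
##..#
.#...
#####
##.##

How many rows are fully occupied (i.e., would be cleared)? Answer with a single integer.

Answer: 3

Derivation:
Check each row:
  row 0: 0 empty cells -> FULL (clear)
  row 1: 0 empty cells -> FULL (clear)
  row 2: 2 empty cells -> not full
  row 3: 4 empty cells -> not full
  row 4: 3 empty cells -> not full
  row 5: 2 empty cells -> not full
  row 6: 4 empty cells -> not full
  row 7: 0 empty cells -> FULL (clear)
  row 8: 1 empty cell -> not full
Total rows cleared: 3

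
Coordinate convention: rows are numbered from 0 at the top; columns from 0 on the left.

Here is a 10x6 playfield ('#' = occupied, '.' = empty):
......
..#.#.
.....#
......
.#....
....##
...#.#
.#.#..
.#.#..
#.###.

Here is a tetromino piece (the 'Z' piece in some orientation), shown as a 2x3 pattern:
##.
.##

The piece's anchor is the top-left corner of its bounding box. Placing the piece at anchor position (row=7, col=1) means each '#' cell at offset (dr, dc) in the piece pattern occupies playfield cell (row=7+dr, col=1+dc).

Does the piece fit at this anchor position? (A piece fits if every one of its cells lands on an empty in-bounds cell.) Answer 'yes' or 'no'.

Check each piece cell at anchor (7, 1):
  offset (0,0) -> (7,1): occupied ('#') -> FAIL
  offset (0,1) -> (7,2): empty -> OK
  offset (1,1) -> (8,2): empty -> OK
  offset (1,2) -> (8,3): occupied ('#') -> FAIL
All cells valid: no

Answer: no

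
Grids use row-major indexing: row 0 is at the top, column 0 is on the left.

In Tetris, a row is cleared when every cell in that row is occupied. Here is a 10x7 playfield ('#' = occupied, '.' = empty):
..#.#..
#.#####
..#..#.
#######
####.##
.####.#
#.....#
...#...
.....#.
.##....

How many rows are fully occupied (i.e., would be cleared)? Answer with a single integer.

Answer: 1

Derivation:
Check each row:
  row 0: 5 empty cells -> not full
  row 1: 1 empty cell -> not full
  row 2: 5 empty cells -> not full
  row 3: 0 empty cells -> FULL (clear)
  row 4: 1 empty cell -> not full
  row 5: 2 empty cells -> not full
  row 6: 5 empty cells -> not full
  row 7: 6 empty cells -> not full
  row 8: 6 empty cells -> not full
  row 9: 5 empty cells -> not full
Total rows cleared: 1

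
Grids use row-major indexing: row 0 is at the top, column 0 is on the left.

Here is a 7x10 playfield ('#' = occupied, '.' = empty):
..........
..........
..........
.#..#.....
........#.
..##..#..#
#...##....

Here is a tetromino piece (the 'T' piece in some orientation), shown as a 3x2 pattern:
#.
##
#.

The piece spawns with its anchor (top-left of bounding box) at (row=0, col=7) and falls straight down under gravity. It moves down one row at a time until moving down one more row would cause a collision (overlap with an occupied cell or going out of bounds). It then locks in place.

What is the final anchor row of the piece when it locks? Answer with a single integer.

Answer: 2

Derivation:
Spawn at (row=0, col=7). Try each row:
  row 0: fits
  row 1: fits
  row 2: fits
  row 3: blocked -> lock at row 2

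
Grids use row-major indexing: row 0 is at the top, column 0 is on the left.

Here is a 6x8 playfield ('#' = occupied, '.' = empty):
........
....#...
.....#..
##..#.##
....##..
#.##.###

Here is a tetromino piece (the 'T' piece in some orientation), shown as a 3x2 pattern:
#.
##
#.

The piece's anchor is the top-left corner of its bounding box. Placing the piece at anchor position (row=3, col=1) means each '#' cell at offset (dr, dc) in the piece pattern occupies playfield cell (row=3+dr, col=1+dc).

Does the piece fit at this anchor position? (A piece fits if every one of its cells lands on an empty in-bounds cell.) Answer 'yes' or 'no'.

Check each piece cell at anchor (3, 1):
  offset (0,0) -> (3,1): occupied ('#') -> FAIL
  offset (1,0) -> (4,1): empty -> OK
  offset (1,1) -> (4,2): empty -> OK
  offset (2,0) -> (5,1): empty -> OK
All cells valid: no

Answer: no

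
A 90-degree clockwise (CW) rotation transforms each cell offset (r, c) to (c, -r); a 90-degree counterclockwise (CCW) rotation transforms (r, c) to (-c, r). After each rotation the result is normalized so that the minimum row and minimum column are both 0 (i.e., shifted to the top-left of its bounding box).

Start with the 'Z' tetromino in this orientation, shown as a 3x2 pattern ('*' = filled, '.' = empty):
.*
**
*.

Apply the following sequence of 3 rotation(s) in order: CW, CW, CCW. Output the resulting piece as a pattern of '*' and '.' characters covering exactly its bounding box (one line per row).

Answer: **.
.**

Derivation:
Start:
.*
**
*.
After rotation 1 (CW):
**.
.**
After rotation 2 (CW):
.*
**
*.
After rotation 3 (CCW):
**.
.**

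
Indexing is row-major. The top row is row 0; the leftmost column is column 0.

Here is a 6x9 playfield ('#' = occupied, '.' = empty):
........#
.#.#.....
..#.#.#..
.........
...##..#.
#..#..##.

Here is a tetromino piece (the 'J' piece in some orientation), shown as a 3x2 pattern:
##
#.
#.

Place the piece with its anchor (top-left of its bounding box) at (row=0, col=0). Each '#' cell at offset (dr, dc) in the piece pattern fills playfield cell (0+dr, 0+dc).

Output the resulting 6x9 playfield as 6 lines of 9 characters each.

Answer: ##......#
##.#.....
#.#.#.#..
.........
...##..#.
#..#..##.

Derivation:
Fill (0+0,0+0) = (0,0)
Fill (0+0,0+1) = (0,1)
Fill (0+1,0+0) = (1,0)
Fill (0+2,0+0) = (2,0)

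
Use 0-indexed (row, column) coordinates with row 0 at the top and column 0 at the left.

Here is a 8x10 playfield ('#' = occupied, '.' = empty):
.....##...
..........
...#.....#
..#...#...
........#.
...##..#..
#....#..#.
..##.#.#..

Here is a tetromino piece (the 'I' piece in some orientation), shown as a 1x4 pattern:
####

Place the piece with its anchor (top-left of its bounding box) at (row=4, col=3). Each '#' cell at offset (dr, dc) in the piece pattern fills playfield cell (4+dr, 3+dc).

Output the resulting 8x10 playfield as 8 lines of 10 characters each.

Answer: .....##...
..........
...#.....#
..#...#...
...####.#.
...##..#..
#....#..#.
..##.#.#..

Derivation:
Fill (4+0,3+0) = (4,3)
Fill (4+0,3+1) = (4,4)
Fill (4+0,3+2) = (4,5)
Fill (4+0,3+3) = (4,6)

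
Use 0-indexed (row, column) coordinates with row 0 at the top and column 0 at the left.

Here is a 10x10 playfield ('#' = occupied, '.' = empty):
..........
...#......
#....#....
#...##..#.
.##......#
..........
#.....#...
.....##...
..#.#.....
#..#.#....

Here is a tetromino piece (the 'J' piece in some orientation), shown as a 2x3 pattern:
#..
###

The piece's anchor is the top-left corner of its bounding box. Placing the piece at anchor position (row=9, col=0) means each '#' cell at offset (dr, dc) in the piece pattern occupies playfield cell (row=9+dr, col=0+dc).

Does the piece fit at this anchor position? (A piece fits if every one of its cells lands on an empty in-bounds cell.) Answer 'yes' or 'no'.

Check each piece cell at anchor (9, 0):
  offset (0,0) -> (9,0): occupied ('#') -> FAIL
  offset (1,0) -> (10,0): out of bounds -> FAIL
  offset (1,1) -> (10,1): out of bounds -> FAIL
  offset (1,2) -> (10,2): out of bounds -> FAIL
All cells valid: no

Answer: no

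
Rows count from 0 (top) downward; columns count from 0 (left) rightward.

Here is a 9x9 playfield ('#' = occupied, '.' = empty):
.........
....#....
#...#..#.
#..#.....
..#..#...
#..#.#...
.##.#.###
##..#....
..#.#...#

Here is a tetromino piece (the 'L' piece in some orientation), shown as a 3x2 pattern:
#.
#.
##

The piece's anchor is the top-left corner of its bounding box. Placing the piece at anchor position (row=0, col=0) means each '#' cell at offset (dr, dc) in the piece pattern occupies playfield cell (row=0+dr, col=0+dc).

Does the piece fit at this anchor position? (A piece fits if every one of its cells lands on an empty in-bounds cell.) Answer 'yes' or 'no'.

Check each piece cell at anchor (0, 0):
  offset (0,0) -> (0,0): empty -> OK
  offset (1,0) -> (1,0): empty -> OK
  offset (2,0) -> (2,0): occupied ('#') -> FAIL
  offset (2,1) -> (2,1): empty -> OK
All cells valid: no

Answer: no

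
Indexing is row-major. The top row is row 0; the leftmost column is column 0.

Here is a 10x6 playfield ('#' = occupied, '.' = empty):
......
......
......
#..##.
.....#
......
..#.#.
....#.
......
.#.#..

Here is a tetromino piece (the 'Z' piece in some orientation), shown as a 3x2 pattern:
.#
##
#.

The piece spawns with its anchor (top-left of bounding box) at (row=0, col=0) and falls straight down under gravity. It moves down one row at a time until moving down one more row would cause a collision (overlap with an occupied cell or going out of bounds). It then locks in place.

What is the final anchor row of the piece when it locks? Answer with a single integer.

Spawn at (row=0, col=0). Try each row:
  row 0: fits
  row 1: blocked -> lock at row 0

Answer: 0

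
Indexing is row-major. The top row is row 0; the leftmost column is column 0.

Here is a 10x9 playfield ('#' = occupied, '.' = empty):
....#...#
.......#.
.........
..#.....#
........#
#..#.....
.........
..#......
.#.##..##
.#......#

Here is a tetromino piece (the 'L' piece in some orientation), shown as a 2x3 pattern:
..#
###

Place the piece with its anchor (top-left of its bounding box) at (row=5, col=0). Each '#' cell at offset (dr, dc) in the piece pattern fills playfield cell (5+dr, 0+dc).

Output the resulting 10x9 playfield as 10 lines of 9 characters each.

Fill (5+0,0+2) = (5,2)
Fill (5+1,0+0) = (6,0)
Fill (5+1,0+1) = (6,1)
Fill (5+1,0+2) = (6,2)

Answer: ....#...#
.......#.
.........
..#.....#
........#
#.##.....
###......
..#......
.#.##..##
.#......#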